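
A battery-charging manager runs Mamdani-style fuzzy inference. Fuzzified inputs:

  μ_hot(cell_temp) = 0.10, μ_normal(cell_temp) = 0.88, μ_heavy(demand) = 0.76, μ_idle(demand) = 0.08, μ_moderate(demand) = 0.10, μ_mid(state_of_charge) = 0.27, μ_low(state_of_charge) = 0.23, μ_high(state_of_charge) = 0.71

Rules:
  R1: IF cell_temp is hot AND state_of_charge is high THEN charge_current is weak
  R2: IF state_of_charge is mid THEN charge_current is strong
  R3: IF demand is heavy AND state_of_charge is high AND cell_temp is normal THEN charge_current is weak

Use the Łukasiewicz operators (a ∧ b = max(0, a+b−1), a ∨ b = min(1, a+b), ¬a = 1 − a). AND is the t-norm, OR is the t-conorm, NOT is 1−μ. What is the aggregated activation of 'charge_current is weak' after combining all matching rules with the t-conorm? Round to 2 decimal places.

0.35

R1: hot=0.10, high=0.71; AND[max(0, a+b−1)] → w = 0.00
R2: mid=0.27 → w = 0.27
R3: heavy=0.76, high=0.71, normal=0.88; AND[max(0, a+b−1)] → w = 0.35
Rules with consequent 'weak': {R1, R3} → strengths 0.00, 0.35
Aggregate via t-conorm [min(1, a+b)]: 0.35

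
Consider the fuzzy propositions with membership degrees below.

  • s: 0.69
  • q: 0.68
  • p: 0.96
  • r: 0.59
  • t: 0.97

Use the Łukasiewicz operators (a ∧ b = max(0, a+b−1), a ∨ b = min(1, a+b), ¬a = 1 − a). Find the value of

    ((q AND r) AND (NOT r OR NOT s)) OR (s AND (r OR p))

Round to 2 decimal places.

q AND r = max(0, a+b−1) on (0.68, 0.59) = 0.27
NOT r = 1 − 0.59 = 0.41
NOT s = 1 − 0.69 = 0.31
NOT r OR NOT s = min(1, a+b) on (0.41, 0.31) = 0.72
(q AND r) AND (NOT r OR NOT s) = max(0, a+b−1) on (0.27, 0.72) = 0.00
r OR p = min(1, a+b) on (0.59, 0.96) = 1.00
s AND (r OR p) = max(0, a+b−1) on (0.69, 1.00) = 0.69
((q AND r) AND (NOT r OR NOT s)) OR (s AND (r OR p)) = min(1, a+b) on (0.00, 0.69) = 0.69

0.69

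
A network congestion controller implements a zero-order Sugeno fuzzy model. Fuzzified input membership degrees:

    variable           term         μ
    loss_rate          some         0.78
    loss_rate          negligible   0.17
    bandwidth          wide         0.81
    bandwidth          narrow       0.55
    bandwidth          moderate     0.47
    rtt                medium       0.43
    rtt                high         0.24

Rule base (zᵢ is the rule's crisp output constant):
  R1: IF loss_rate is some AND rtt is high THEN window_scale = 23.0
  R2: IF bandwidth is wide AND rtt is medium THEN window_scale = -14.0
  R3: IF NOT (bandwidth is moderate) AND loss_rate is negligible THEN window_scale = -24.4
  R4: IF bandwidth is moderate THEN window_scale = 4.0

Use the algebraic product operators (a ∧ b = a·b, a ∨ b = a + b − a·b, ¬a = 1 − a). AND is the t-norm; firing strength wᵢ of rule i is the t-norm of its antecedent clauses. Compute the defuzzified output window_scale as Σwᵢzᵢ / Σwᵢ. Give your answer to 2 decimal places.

-0.81

R1 (z=23.0): some=0.78, high=0.24; AND[a·b] → w = 0.1872
R2 (z=-14.0): wide=0.81, medium=0.43; AND[a·b] → w = 0.3483
R3 (z=-24.4): ¬moderate=1−0.47=0.53, negligible=0.17; AND[a·b] → w = 0.0901
R4 (z=4.0): moderate=0.47 → w = 0.4700
Weighted average = (0.1872·23.0 + 0.3483·-14.0 + 0.0901·-24.4 + 0.4700·4.0) / (0.1872 + 0.3483 + 0.0901 + 0.4700)
  = -0.8890 / 1.0956 = -0.81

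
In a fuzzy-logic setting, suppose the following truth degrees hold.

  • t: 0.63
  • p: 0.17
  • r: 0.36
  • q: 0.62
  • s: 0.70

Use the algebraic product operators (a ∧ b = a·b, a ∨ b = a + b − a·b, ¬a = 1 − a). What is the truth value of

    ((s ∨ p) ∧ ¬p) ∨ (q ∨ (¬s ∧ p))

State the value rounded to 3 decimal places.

s ∨ p = a + b − a·b on (0.7000, 0.1700) = 0.7510
¬p = 1 − 0.1700 = 0.8300
(s ∨ p) ∧ ¬p = a·b on (0.7510, 0.8300) = 0.6233
¬s = 1 − 0.7000 = 0.3000
¬s ∧ p = a·b on (0.3000, 0.1700) = 0.0510
q ∨ (¬s ∧ p) = a + b − a·b on (0.6200, 0.0510) = 0.6394
((s ∨ p) ∧ ¬p) ∨ (q ∨ (¬s ∧ p)) = a + b − a·b on (0.6233, 0.6394) = 0.8642

0.864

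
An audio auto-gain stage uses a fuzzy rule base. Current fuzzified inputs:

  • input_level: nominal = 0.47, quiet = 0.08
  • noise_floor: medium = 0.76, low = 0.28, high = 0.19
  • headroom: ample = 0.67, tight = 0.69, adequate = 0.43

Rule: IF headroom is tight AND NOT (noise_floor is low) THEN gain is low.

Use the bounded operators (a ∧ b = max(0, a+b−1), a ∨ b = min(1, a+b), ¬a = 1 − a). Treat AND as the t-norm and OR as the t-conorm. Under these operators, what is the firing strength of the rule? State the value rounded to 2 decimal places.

0.41

firing strength: tight=0.69, ¬low=1−0.28=0.72; AND[max(0, a+b−1)] → w = 0.41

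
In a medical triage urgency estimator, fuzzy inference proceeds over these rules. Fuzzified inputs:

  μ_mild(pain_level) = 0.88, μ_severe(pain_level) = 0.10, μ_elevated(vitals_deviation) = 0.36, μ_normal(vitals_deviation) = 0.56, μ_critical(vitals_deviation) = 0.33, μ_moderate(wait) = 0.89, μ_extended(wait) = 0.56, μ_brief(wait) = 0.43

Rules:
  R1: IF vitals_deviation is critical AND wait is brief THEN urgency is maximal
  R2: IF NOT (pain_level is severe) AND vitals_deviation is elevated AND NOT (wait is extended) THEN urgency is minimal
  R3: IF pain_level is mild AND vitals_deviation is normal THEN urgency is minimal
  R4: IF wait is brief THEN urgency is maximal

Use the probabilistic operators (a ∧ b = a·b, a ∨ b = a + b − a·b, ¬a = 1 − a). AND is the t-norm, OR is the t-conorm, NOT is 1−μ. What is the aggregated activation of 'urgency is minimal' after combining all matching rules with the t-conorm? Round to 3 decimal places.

0.565

R1: critical=0.33, brief=0.43; AND[a·b] → w = 0.1419
R2: ¬severe=1−0.10=0.90, elevated=0.36, ¬extended=1−0.56=0.44; AND[a·b] → w = 0.1426
R3: mild=0.88, normal=0.56; AND[a·b] → w = 0.4928
R4: brief=0.43 → w = 0.4300
Rules with consequent 'minimal': {R2, R3} → strengths 0.1426, 0.4928
Aggregate via t-conorm [a + b − a·b]: 0.5651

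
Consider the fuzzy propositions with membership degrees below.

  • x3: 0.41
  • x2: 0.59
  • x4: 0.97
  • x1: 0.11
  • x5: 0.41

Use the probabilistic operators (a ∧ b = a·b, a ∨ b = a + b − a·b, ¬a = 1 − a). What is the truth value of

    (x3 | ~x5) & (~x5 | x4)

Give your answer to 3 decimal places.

~x5 = 1 − 0.4100 = 0.5900
x3 | ~x5 = a + b − a·b on (0.4100, 0.5900) = 0.7581
~x5 = 1 − 0.4100 = 0.5900
~x5 | x4 = a + b − a·b on (0.5900, 0.9700) = 0.9877
(x3 | ~x5) & (~x5 | x4) = a·b on (0.7581, 0.9877) = 0.7488

0.749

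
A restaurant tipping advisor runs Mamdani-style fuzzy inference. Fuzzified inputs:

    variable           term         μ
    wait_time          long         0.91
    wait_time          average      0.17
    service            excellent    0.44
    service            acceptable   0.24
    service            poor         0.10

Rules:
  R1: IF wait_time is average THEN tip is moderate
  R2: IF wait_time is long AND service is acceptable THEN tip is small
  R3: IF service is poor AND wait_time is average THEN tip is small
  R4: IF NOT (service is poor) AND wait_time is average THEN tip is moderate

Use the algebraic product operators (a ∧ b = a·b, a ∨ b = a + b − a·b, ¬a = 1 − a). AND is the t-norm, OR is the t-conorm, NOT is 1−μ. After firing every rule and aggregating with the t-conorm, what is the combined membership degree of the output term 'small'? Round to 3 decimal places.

R1: average=0.17 → w = 0.1700
R2: long=0.91, acceptable=0.24; AND[a·b] → w = 0.2184
R3: poor=0.10, average=0.17; AND[a·b] → w = 0.0170
R4: ¬poor=1−0.10=0.90, average=0.17; AND[a·b] → w = 0.1530
Rules with consequent 'small': {R2, R3} → strengths 0.2184, 0.0170
Aggregate via t-conorm [a + b − a·b]: 0.2317

0.232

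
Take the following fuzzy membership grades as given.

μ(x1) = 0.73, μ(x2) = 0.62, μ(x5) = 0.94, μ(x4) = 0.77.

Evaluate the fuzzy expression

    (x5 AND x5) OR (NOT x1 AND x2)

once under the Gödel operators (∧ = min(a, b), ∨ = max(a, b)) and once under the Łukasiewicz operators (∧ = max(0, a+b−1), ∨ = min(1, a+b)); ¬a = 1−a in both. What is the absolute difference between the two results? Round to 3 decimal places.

Under Gödel:
  x5 AND x5 = min(a, b) on (0.94, 0.94) = 0.94
  NOT x1 = 1 − 0.73 = 0.27
  NOT x1 AND x2 = min(a, b) on (0.27, 0.62) = 0.27
  (x5 AND x5) OR (NOT x1 AND x2) = max(a, b) on (0.94, 0.27) = 0.94
  → value = 0.9400
Under Łukasiewicz:
  x5 AND x5 = max(0, a+b−1) on (0.94, 0.94) = 0.88
  NOT x1 = 1 − 0.73 = 0.27
  NOT x1 AND x2 = max(0, a+b−1) on (0.27, 0.62) = 0.00
  (x5 AND x5) OR (NOT x1 AND x2) = min(1, a+b) on (0.88, 0.00) = 0.88
  → value = 0.8800
|0.9400 − 0.8800| = 0.060

0.060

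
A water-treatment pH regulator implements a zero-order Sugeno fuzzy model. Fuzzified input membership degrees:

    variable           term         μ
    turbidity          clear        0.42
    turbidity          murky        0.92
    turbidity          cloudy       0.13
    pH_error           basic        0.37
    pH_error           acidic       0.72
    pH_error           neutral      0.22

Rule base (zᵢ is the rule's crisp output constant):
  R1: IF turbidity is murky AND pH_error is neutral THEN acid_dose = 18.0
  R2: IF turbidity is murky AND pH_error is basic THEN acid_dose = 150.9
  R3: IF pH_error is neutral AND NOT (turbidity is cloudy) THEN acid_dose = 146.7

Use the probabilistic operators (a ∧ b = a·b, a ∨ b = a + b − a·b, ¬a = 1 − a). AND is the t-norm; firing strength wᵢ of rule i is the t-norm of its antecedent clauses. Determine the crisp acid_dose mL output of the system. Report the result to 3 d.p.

113.168

R1 (z=18.0): murky=0.92, neutral=0.22; AND[a·b] → w = 0.2024
R2 (z=150.9): murky=0.92, basic=0.37; AND[a·b] → w = 0.3404
R3 (z=146.7): neutral=0.22, ¬cloudy=1−0.13=0.87; AND[a·b] → w = 0.1914
Weighted average = (0.2024·18.0 + 0.3404·150.9 + 0.1914·146.7) / (0.2024 + 0.3404 + 0.1914)
  = 83.0879 / 0.7342 = 113.168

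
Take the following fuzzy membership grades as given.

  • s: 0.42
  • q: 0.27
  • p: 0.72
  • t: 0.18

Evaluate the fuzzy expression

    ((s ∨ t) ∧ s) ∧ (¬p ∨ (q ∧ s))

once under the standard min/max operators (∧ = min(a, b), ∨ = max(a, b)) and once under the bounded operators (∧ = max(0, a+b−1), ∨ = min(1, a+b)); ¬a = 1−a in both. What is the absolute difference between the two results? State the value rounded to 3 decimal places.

0.280

Under standard min/max:
  s ∨ t = max(a, b) on (0.42, 0.18) = 0.42
  (s ∨ t) ∧ s = min(a, b) on (0.42, 0.42) = 0.42
  ¬p = 1 − 0.72 = 0.28
  q ∧ s = min(a, b) on (0.27, 0.42) = 0.27
  ¬p ∨ (q ∧ s) = max(a, b) on (0.28, 0.27) = 0.28
  ((s ∨ t) ∧ s) ∧ (¬p ∨ (q ∧ s)) = min(a, b) on (0.42, 0.28) = 0.28
  → value = 0.2800
Under bounded:
  s ∨ t = min(1, a+b) on (0.42, 0.18) = 0.60
  (s ∨ t) ∧ s = max(0, a+b−1) on (0.60, 0.42) = 0.02
  ¬p = 1 − 0.72 = 0.28
  q ∧ s = max(0, a+b−1) on (0.27, 0.42) = 0.00
  ¬p ∨ (q ∧ s) = min(1, a+b) on (0.28, 0.00) = 0.28
  ((s ∨ t) ∧ s) ∧ (¬p ∨ (q ∧ s)) = max(0, a+b−1) on (0.02, 0.28) = 0.00
  → value = 0.0000
|0.2800 − 0.0000| = 0.280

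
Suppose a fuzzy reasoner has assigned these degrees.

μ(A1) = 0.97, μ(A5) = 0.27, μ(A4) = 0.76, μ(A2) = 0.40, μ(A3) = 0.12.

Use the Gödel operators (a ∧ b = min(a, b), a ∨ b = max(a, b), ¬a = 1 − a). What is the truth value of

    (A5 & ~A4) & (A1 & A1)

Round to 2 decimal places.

~A4 = 1 − 0.76 = 0.24
A5 & ~A4 = min(a, b) on (0.27, 0.24) = 0.24
A1 & A1 = min(a, b) on (0.97, 0.97) = 0.97
(A5 & ~A4) & (A1 & A1) = min(a, b) on (0.24, 0.97) = 0.24

0.24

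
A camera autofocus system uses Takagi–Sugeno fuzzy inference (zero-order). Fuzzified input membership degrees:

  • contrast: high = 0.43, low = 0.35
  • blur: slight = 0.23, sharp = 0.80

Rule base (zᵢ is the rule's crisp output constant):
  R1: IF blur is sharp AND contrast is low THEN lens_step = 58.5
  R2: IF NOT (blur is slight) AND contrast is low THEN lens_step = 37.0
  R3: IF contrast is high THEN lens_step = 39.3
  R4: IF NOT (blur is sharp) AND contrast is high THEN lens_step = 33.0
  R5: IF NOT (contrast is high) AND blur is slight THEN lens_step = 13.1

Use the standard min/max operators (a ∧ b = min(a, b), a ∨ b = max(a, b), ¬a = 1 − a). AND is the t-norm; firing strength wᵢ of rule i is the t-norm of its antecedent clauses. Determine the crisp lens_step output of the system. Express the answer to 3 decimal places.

38.421

R1 (z=58.5): sharp=0.80, low=0.35; AND[min(a, b)] → w = 0.35
R2 (z=37.0): ¬slight=1−0.23=0.77, low=0.35; AND[min(a, b)] → w = 0.35
R3 (z=39.3): high=0.43 → w = 0.43
R4 (z=33.0): ¬sharp=1−0.80=0.20, high=0.43; AND[min(a, b)] → w = 0.20
R5 (z=13.1): ¬high=1−0.43=0.57, slight=0.23; AND[min(a, b)] → w = 0.23
Weighted average = (0.35·58.5 + 0.35·37.0 + 0.43·39.3 + 0.20·33.0 + 0.23·13.1) / (0.35 + 0.35 + 0.43 + 0.20 + 0.23)
  = 59.9370 / 1.5600 = 38.421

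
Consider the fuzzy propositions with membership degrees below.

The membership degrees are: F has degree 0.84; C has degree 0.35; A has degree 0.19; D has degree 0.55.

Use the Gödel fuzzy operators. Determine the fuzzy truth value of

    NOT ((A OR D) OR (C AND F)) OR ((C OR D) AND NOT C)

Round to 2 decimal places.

0.55

A OR D = max(a, b) on (0.19, 0.55) = 0.55
C AND F = min(a, b) on (0.35, 0.84) = 0.35
(A OR D) OR (C AND F) = max(a, b) on (0.55, 0.35) = 0.55
NOT ((A OR D) OR (C AND F)) = 1 − 0.55 = 0.45
C OR D = max(a, b) on (0.35, 0.55) = 0.55
NOT C = 1 − 0.35 = 0.65
(C OR D) AND NOT C = min(a, b) on (0.55, 0.65) = 0.55
NOT ((A OR D) OR (C AND F)) OR ((C OR D) AND NOT C) = max(a, b) on (0.45, 0.55) = 0.55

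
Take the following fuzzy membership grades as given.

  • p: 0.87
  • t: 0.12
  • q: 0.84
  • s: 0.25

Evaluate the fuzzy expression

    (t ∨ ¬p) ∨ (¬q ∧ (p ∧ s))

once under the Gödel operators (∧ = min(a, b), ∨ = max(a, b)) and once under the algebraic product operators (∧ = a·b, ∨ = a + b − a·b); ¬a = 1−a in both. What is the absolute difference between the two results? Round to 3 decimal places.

Under Gödel:
  ¬p = 1 − 0.87 = 0.13
  t ∨ ¬p = max(a, b) on (0.12, 0.13) = 0.13
  ¬q = 1 − 0.84 = 0.16
  p ∧ s = min(a, b) on (0.87, 0.25) = 0.25
  ¬q ∧ (p ∧ s) = min(a, b) on (0.16, 0.25) = 0.16
  (t ∨ ¬p) ∨ (¬q ∧ (p ∧ s)) = max(a, b) on (0.13, 0.16) = 0.16
  → value = 0.1600
Under algebraic product:
  ¬p = 1 − 0.8700 = 0.1300
  t ∨ ¬p = a + b − a·b on (0.1200, 0.1300) = 0.2344
  ¬q = 1 − 0.8400 = 0.1600
  p ∧ s = a·b on (0.8700, 0.2500) = 0.2175
  ¬q ∧ (p ∧ s) = a·b on (0.1600, 0.2175) = 0.0348
  (t ∨ ¬p) ∨ (¬q ∧ (p ∧ s)) = a + b − a·b on (0.2344, 0.0348) = 0.2610
  → value = 0.2610
|0.1600 − 0.2610| = 0.101

0.101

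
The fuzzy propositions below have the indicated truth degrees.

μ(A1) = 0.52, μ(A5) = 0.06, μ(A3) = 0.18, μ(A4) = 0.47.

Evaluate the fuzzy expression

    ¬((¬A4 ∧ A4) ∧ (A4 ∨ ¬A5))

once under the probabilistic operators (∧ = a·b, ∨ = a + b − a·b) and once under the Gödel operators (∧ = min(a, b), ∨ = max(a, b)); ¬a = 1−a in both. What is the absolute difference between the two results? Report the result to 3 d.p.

Under probabilistic:
  ¬A4 = 1 − 0.4700 = 0.5300
  ¬A4 ∧ A4 = a·b on (0.5300, 0.4700) = 0.2491
  ¬A5 = 1 − 0.0600 = 0.9400
  A4 ∨ ¬A5 = a + b − a·b on (0.4700, 0.9400) = 0.9682
  (¬A4 ∧ A4) ∧ (A4 ∨ ¬A5) = a·b on (0.2491, 0.9682) = 0.2412
  ¬((¬A4 ∧ A4) ∧ (A4 ∨ ¬A5)) = 1 − 0.2412 = 0.7588
  → value = 0.7588
Under Gödel:
  ¬A4 = 1 − 0.47 = 0.53
  ¬A4 ∧ A4 = min(a, b) on (0.53, 0.47) = 0.47
  ¬A5 = 1 − 0.06 = 0.94
  A4 ∨ ¬A5 = max(a, b) on (0.47, 0.94) = 0.94
  (¬A4 ∧ A4) ∧ (A4 ∨ ¬A5) = min(a, b) on (0.47, 0.94) = 0.47
  ¬((¬A4 ∧ A4) ∧ (A4 ∨ ¬A5)) = 1 − 0.47 = 0.53
  → value = 0.5300
|0.7588 − 0.5300| = 0.229

0.229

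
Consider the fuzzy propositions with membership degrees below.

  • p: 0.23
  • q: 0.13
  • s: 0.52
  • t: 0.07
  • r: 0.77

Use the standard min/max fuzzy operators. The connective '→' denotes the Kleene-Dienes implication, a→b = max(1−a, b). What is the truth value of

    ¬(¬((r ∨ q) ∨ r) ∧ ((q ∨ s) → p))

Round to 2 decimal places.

0.77

r ∨ q = max(a, b) on (0.77, 0.13) = 0.77
(r ∨ q) ∨ r = max(a, b) on (0.77, 0.77) = 0.77
¬((r ∨ q) ∨ r) = 1 − 0.77 = 0.23
q ∨ s = max(a, b) on (0.13, 0.52) = 0.52
(q ∨ s) → p  [Kleene-Dienes: max(1−a, b)] with a=0.52, b=0.23 → 0.48
¬((r ∨ q) ∨ r) ∧ ((q ∨ s) → p) = min(a, b) on (0.23, 0.48) = 0.23
¬(¬((r ∨ q) ∨ r) ∧ ((q ∨ s) → p)) = 1 − 0.23 = 0.77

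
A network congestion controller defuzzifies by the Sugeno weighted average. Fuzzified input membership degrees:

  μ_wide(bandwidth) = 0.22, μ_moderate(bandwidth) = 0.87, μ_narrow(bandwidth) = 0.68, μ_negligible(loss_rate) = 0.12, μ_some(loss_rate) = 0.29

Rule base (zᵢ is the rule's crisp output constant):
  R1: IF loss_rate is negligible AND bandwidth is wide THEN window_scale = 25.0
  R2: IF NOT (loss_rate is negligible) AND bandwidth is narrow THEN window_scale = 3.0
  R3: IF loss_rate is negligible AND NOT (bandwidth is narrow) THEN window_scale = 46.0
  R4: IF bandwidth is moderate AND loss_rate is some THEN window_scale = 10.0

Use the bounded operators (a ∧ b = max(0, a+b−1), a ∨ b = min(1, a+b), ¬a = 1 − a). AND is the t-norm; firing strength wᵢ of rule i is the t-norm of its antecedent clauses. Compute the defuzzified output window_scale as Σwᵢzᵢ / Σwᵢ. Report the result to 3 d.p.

4.556

R1 (z=25.0): negligible=0.12, wide=0.22; AND[max(0, a+b−1)] → w = 0.00
R2 (z=3.0): ¬negligible=1−0.12=0.88, narrow=0.68; AND[max(0, a+b−1)] → w = 0.56
R3 (z=46.0): negligible=0.12, ¬narrow=1−0.68=0.32; AND[max(0, a+b−1)] → w = 0.00
R4 (z=10.0): moderate=0.87, some=0.29; AND[max(0, a+b−1)] → w = 0.16
Weighted average = (0.00·25.0 + 0.56·3.0 + 0.00·46.0 + 0.16·10.0) / (0.00 + 0.56 + 0.00 + 0.16)
  = 3.2800 / 0.7200 = 4.556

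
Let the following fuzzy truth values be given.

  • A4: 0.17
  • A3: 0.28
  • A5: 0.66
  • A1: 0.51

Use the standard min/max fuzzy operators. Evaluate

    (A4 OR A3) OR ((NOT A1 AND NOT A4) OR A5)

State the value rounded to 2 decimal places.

0.66

A4 OR A3 = max(a, b) on (0.17, 0.28) = 0.28
NOT A1 = 1 − 0.51 = 0.49
NOT A4 = 1 − 0.17 = 0.83
NOT A1 AND NOT A4 = min(a, b) on (0.49, 0.83) = 0.49
(NOT A1 AND NOT A4) OR A5 = max(a, b) on (0.49, 0.66) = 0.66
(A4 OR A3) OR ((NOT A1 AND NOT A4) OR A5) = max(a, b) on (0.28, 0.66) = 0.66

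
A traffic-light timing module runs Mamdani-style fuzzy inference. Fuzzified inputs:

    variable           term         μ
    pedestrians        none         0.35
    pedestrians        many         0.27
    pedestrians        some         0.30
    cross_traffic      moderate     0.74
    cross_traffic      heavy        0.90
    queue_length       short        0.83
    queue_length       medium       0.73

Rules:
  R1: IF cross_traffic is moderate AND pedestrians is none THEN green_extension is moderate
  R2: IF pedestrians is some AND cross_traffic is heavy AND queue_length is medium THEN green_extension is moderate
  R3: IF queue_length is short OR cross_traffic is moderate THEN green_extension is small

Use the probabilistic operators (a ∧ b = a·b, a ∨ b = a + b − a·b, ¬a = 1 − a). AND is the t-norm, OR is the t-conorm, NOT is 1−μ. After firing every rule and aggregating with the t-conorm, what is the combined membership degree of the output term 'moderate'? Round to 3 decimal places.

0.405

R1: moderate=0.74, none=0.35; AND[a·b] → w = 0.2590
R2: some=0.30, heavy=0.90, medium=0.73; AND[a·b] → w = 0.1971
R3: short=0.83, moderate=0.74; OR[a + b − a·b] → w = 0.9558
Rules with consequent 'moderate': {R1, R2} → strengths 0.2590, 0.1971
Aggregate via t-conorm [a + b − a·b]: 0.4051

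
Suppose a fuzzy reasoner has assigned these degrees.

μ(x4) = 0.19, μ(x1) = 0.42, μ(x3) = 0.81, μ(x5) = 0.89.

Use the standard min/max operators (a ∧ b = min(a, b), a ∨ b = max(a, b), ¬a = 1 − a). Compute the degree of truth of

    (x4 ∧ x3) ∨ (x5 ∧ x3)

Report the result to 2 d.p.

0.81

x4 ∧ x3 = min(a, b) on (0.19, 0.81) = 0.19
x5 ∧ x3 = min(a, b) on (0.89, 0.81) = 0.81
(x4 ∧ x3) ∨ (x5 ∧ x3) = max(a, b) on (0.19, 0.81) = 0.81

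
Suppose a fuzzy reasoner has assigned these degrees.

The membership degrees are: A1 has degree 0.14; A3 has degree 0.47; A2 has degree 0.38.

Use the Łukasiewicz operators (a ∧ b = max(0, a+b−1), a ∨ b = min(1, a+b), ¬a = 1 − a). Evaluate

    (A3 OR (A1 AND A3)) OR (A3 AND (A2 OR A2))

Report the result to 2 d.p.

0.70

A1 AND A3 = max(0, a+b−1) on (0.14, 0.47) = 0.00
A3 OR (A1 AND A3) = min(1, a+b) on (0.47, 0.00) = 0.47
A2 OR A2 = min(1, a+b) on (0.38, 0.38) = 0.76
A3 AND (A2 OR A2) = max(0, a+b−1) on (0.47, 0.76) = 0.23
(A3 OR (A1 AND A3)) OR (A3 AND (A2 OR A2)) = min(1, a+b) on (0.47, 0.23) = 0.70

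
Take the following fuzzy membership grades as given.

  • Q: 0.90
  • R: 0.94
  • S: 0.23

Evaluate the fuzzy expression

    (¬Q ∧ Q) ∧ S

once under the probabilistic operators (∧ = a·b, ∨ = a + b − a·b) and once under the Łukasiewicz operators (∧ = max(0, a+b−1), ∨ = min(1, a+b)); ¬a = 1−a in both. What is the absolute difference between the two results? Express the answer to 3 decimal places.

0.021

Under probabilistic:
  ¬Q = 1 − 0.9000 = 0.1000
  ¬Q ∧ Q = a·b on (0.1000, 0.9000) = 0.0900
  (¬Q ∧ Q) ∧ S = a·b on (0.0900, 0.2300) = 0.0207
  → value = 0.0207
Under Łukasiewicz:
  ¬Q = 1 − 0.90 = 0.10
  ¬Q ∧ Q = max(0, a+b−1) on (0.10, 0.90) = 0.00
  (¬Q ∧ Q) ∧ S = max(0, a+b−1) on (0.00, 0.23) = 0.00
  → value = 0.0000
|0.0207 − 0.0000| = 0.021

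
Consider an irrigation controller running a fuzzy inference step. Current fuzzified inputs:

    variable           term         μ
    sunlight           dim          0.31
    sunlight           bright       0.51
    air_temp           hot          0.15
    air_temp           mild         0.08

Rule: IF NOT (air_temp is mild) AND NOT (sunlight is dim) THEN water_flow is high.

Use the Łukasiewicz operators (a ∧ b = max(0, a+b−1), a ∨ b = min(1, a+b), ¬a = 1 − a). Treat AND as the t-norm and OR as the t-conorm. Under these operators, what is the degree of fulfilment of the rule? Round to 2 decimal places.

0.61

firing strength: ¬mild=1−0.08=0.92, ¬dim=1−0.31=0.69; AND[max(0, a+b−1)] → w = 0.61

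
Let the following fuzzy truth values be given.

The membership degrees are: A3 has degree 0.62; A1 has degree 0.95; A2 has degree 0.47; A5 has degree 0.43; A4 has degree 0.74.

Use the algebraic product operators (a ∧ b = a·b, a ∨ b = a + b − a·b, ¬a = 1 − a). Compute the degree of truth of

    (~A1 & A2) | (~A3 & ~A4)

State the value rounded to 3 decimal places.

~A1 = 1 − 0.9500 = 0.0500
~A1 & A2 = a·b on (0.0500, 0.4700) = 0.0235
~A3 = 1 − 0.6200 = 0.3800
~A4 = 1 − 0.7400 = 0.2600
~A3 & ~A4 = a·b on (0.3800, 0.2600) = 0.0988
(~A1 & A2) | (~A3 & ~A4) = a + b − a·b on (0.0235, 0.0988) = 0.1200

0.120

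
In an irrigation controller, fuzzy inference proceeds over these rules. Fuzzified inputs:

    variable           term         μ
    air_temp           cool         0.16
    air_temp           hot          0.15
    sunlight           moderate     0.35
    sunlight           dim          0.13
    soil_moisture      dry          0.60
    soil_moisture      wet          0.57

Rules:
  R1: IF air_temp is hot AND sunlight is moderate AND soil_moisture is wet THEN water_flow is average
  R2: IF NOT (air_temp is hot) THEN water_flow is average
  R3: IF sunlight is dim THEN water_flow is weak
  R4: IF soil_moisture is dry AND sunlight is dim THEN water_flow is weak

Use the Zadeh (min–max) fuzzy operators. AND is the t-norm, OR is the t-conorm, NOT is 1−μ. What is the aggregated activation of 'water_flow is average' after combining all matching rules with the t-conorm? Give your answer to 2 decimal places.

R1: hot=0.15, moderate=0.35, wet=0.57; AND[min(a, b)] → w = 0.15
R2: ¬hot=1−0.15=0.85 → w = 0.85
R3: dim=0.13 → w = 0.13
R4: dry=0.60, dim=0.13; AND[min(a, b)] → w = 0.13
Rules with consequent 'average': {R1, R2} → strengths 0.15, 0.85
Aggregate via t-conorm [max(a, b)]: 0.85

0.85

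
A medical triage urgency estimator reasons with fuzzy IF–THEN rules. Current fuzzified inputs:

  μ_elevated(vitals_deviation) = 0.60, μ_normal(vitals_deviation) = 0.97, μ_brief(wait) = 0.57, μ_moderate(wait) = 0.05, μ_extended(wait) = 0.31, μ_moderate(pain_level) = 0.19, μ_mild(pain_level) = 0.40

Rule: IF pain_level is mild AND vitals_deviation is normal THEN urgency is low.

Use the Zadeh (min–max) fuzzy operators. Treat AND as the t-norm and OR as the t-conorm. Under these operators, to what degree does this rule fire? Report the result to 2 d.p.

0.40

firing strength: mild=0.40, normal=0.97; AND[min(a, b)] → w = 0.40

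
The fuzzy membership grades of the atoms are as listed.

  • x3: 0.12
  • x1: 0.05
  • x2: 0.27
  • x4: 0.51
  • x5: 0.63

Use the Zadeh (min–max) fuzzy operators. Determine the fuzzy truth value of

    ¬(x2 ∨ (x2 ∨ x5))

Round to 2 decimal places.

0.37

x2 ∨ x5 = max(a, b) on (0.27, 0.63) = 0.63
x2 ∨ (x2 ∨ x5) = max(a, b) on (0.27, 0.63) = 0.63
¬(x2 ∨ (x2 ∨ x5)) = 1 − 0.63 = 0.37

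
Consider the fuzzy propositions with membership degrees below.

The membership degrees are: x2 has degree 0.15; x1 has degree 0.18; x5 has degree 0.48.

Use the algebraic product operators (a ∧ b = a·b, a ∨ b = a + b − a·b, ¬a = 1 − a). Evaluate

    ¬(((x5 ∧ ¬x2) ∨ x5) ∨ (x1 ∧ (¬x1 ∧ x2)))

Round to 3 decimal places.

¬x2 = 1 − 0.1500 = 0.8500
x5 ∧ ¬x2 = a·b on (0.4800, 0.8500) = 0.4080
(x5 ∧ ¬x2) ∨ x5 = a + b − a·b on (0.4080, 0.4800) = 0.6922
¬x1 = 1 − 0.1800 = 0.8200
¬x1 ∧ x2 = a·b on (0.8200, 0.1500) = 0.1230
x1 ∧ (¬x1 ∧ x2) = a·b on (0.1800, 0.1230) = 0.0221
((x5 ∧ ¬x2) ∨ x5) ∨ (x1 ∧ (¬x1 ∧ x2)) = a + b − a·b on (0.6922, 0.0221) = 0.6990
¬(((x5 ∧ ¬x2) ∨ x5) ∨ (x1 ∧ (¬x1 ∧ x2))) = 1 − 0.6990 = 0.3010

0.301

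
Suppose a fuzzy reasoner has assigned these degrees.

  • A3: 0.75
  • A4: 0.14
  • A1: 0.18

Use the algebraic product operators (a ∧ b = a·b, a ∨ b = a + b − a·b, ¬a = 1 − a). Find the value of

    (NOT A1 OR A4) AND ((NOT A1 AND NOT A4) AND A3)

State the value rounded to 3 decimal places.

0.447

NOT A1 = 1 − 0.1800 = 0.8200
NOT A1 OR A4 = a + b − a·b on (0.8200, 0.1400) = 0.8452
NOT A1 = 1 − 0.1800 = 0.8200
NOT A4 = 1 − 0.1400 = 0.8600
NOT A1 AND NOT A4 = a·b on (0.8200, 0.8600) = 0.7052
(NOT A1 AND NOT A4) AND A3 = a·b on (0.7052, 0.7500) = 0.5289
(NOT A1 OR A4) AND ((NOT A1 AND NOT A4) AND A3) = a·b on (0.8452, 0.5289) = 0.4470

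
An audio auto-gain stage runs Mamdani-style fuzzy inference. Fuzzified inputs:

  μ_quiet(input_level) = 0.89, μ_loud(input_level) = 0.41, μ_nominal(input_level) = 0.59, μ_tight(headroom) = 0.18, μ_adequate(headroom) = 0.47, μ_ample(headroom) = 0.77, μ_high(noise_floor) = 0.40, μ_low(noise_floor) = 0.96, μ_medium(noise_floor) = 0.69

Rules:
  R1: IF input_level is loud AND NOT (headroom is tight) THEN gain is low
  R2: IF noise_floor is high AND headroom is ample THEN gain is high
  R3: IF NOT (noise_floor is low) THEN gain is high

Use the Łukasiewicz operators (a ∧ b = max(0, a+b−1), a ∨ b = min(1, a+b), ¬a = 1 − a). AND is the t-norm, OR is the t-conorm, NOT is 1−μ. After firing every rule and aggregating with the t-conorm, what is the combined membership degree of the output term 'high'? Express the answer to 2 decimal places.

0.21

R1: loud=0.41, ¬tight=1−0.18=0.82; AND[max(0, a+b−1)] → w = 0.23
R2: high=0.40, ample=0.77; AND[max(0, a+b−1)] → w = 0.17
R3: ¬low=1−0.96=0.04 → w = 0.04
Rules with consequent 'high': {R2, R3} → strengths 0.17, 0.04
Aggregate via t-conorm [min(1, a+b)]: 0.21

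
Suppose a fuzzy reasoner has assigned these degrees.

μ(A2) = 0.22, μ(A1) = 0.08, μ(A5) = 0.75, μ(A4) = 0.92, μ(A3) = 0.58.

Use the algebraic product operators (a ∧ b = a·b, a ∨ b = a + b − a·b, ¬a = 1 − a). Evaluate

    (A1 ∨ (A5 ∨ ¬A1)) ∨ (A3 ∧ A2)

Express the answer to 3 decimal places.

¬A1 = 1 − 0.0800 = 0.9200
A5 ∨ ¬A1 = a + b − a·b on (0.7500, 0.9200) = 0.9800
A1 ∨ (A5 ∨ ¬A1) = a + b − a·b on (0.0800, 0.9800) = 0.9816
A3 ∧ A2 = a·b on (0.5800, 0.2200) = 0.1276
(A1 ∨ (A5 ∨ ¬A1)) ∨ (A3 ∧ A2) = a + b − a·b on (0.9816, 0.1276) = 0.9839

0.984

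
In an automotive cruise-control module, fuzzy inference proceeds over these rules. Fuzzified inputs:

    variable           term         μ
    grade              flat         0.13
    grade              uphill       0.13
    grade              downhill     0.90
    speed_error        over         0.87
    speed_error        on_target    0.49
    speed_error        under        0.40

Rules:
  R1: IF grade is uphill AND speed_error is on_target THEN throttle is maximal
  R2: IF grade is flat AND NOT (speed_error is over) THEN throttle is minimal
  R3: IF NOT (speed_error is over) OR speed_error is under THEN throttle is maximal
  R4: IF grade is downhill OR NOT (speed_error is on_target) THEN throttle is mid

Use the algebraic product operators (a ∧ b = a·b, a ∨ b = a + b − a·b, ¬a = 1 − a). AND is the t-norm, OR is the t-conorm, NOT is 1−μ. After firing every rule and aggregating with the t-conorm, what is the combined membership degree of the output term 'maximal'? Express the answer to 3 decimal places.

0.511

R1: uphill=0.13, on_target=0.49; AND[a·b] → w = 0.0637
R2: flat=0.13, ¬over=1−0.87=0.13; AND[a·b] → w = 0.0169
R3: ¬over=1−0.87=0.13, under=0.40; OR[a + b − a·b] → w = 0.4780
R4: downhill=0.90, ¬on_target=1−0.49=0.51; OR[a + b − a·b] → w = 0.9510
Rules with consequent 'maximal': {R1, R3} → strengths 0.0637, 0.4780
Aggregate via t-conorm [a + b − a·b]: 0.5113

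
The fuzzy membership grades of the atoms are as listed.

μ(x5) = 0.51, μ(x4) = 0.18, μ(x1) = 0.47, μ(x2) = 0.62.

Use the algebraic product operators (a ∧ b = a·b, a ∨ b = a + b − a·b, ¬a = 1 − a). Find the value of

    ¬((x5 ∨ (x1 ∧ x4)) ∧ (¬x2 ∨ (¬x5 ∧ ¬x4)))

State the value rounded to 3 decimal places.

0.653

x1 ∧ x4 = a·b on (0.4700, 0.1800) = 0.0846
x5 ∨ (x1 ∧ x4) = a + b − a·b on (0.5100, 0.0846) = 0.5515
¬x2 = 1 − 0.6200 = 0.3800
¬x5 = 1 − 0.5100 = 0.4900
¬x4 = 1 − 0.1800 = 0.8200
¬x5 ∧ ¬x4 = a·b on (0.4900, 0.8200) = 0.4018
¬x2 ∨ (¬x5 ∧ ¬x4) = a + b − a·b on (0.3800, 0.4018) = 0.6291
(x5 ∨ (x1 ∧ x4)) ∧ (¬x2 ∨ (¬x5 ∧ ¬x4)) = a·b on (0.5515, 0.6291) = 0.3469
¬((x5 ∨ (x1 ∧ x4)) ∧ (¬x2 ∨ (¬x5 ∧ ¬x4))) = 1 − 0.3469 = 0.6531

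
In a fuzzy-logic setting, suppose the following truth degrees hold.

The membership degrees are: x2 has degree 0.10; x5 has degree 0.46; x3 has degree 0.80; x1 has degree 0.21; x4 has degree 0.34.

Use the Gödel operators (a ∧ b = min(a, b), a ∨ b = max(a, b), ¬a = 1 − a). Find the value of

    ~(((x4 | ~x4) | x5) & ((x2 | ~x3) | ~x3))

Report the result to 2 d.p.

~x4 = 1 − 0.34 = 0.66
x4 | ~x4 = max(a, b) on (0.34, 0.66) = 0.66
(x4 | ~x4) | x5 = max(a, b) on (0.66, 0.46) = 0.66
~x3 = 1 − 0.80 = 0.20
x2 | ~x3 = max(a, b) on (0.10, 0.20) = 0.20
~x3 = 1 − 0.80 = 0.20
(x2 | ~x3) | ~x3 = max(a, b) on (0.20, 0.20) = 0.20
((x4 | ~x4) | x5) & ((x2 | ~x3) | ~x3) = min(a, b) on (0.66, 0.20) = 0.20
~(((x4 | ~x4) | x5) & ((x2 | ~x3) | ~x3)) = 1 − 0.20 = 0.80

0.80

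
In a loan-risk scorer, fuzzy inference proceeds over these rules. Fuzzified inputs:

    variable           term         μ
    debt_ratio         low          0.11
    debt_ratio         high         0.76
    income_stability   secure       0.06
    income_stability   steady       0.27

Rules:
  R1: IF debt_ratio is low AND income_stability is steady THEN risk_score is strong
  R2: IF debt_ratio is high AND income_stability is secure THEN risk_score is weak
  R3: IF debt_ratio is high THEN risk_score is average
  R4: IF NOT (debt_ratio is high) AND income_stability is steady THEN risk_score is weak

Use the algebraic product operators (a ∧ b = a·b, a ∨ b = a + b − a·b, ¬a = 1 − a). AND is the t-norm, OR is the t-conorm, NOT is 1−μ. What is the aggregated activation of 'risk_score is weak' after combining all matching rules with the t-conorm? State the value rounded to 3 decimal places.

0.107

R1: low=0.11, steady=0.27; AND[a·b] → w = 0.0297
R2: high=0.76, secure=0.06; AND[a·b] → w = 0.0456
R3: high=0.76 → w = 0.7600
R4: ¬high=1−0.76=0.24, steady=0.27; AND[a·b] → w = 0.0648
Rules with consequent 'weak': {R2, R4} → strengths 0.0456, 0.0648
Aggregate via t-conorm [a + b − a·b]: 0.1074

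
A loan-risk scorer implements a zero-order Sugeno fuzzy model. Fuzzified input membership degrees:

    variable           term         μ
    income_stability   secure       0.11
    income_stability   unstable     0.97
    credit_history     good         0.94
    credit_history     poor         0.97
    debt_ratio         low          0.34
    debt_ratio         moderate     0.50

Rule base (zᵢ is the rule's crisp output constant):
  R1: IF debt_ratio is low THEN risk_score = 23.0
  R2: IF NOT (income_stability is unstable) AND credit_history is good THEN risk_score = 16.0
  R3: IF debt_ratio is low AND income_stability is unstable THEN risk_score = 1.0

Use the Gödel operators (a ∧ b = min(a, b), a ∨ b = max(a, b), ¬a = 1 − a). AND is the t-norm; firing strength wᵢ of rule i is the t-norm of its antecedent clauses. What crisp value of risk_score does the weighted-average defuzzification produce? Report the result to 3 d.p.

12.169

R1 (z=23.0): low=0.34 → w = 0.34
R2 (z=16.0): ¬unstable=1−0.97=0.03, good=0.94; AND[min(a, b)] → w = 0.03
R3 (z=1.0): low=0.34, unstable=0.97; AND[min(a, b)] → w = 0.34
Weighted average = (0.34·23.0 + 0.03·16.0 + 0.34·1.0) / (0.34 + 0.03 + 0.34)
  = 8.6400 / 0.7100 = 12.169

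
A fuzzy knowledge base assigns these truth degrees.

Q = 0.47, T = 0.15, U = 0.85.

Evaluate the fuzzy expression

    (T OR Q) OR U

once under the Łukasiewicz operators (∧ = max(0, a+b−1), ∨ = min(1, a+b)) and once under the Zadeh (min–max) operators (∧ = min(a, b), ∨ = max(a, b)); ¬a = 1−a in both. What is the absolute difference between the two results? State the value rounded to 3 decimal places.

Under Łukasiewicz:
  T OR Q = min(1, a+b) on (0.15, 0.47) = 0.62
  (T OR Q) OR U = min(1, a+b) on (0.62, 0.85) = 1.00
  → value = 1.0000
Under Zadeh (min–max):
  T OR Q = max(a, b) on (0.15, 0.47) = 0.47
  (T OR Q) OR U = max(a, b) on (0.47, 0.85) = 0.85
  → value = 0.8500
|1.0000 − 0.8500| = 0.150

0.150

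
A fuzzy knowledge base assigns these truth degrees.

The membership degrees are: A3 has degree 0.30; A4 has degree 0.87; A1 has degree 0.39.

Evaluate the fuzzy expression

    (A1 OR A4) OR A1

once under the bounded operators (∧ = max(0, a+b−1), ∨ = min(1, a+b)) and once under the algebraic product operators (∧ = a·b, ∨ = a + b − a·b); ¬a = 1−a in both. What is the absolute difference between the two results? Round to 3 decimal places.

0.048

Under bounded:
  A1 OR A4 = min(1, a+b) on (0.39, 0.87) = 1.00
  (A1 OR A4) OR A1 = min(1, a+b) on (1.00, 0.39) = 1.00
  → value = 1.0000
Under algebraic product:
  A1 OR A4 = a + b − a·b on (0.3900, 0.8700) = 0.9207
  (A1 OR A4) OR A1 = a + b − a·b on (0.9207, 0.3900) = 0.9516
  → value = 0.9516
|1.0000 − 0.9516| = 0.048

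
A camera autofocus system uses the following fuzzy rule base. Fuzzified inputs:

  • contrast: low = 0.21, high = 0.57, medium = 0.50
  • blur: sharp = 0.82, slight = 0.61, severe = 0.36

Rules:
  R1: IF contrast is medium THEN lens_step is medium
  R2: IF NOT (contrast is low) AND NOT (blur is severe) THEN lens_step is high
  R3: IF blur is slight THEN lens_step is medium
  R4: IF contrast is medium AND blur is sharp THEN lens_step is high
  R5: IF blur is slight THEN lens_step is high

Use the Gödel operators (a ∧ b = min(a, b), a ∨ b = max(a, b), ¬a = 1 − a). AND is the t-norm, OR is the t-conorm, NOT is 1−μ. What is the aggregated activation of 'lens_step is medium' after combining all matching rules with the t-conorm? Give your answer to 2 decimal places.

0.61

R1: medium=0.50 → w = 0.50
R2: ¬low=1−0.21=0.79, ¬severe=1−0.36=0.64; AND[min(a, b)] → w = 0.64
R3: slight=0.61 → w = 0.61
R4: medium=0.50, sharp=0.82; AND[min(a, b)] → w = 0.50
R5: slight=0.61 → w = 0.61
Rules with consequent 'medium': {R1, R3} → strengths 0.50, 0.61
Aggregate via t-conorm [max(a, b)]: 0.61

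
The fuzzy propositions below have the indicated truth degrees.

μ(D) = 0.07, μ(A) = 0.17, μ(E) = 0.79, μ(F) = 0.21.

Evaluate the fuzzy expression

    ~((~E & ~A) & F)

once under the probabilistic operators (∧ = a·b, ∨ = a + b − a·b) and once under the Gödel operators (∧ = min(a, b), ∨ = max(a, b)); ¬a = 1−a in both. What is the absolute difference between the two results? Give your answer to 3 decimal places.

0.173

Under probabilistic:
  ~E = 1 − 0.7900 = 0.2100
  ~A = 1 − 0.1700 = 0.8300
  ~E & ~A = a·b on (0.2100, 0.8300) = 0.1743
  (~E & ~A) & F = a·b on (0.1743, 0.2100) = 0.0366
  ~((~E & ~A) & F) = 1 − 0.0366 = 0.9634
  → value = 0.9634
Under Gödel:
  ~E = 1 − 0.79 = 0.21
  ~A = 1 − 0.17 = 0.83
  ~E & ~A = min(a, b) on (0.21, 0.83) = 0.21
  (~E & ~A) & F = min(a, b) on (0.21, 0.21) = 0.21
  ~((~E & ~A) & F) = 1 − 0.21 = 0.79
  → value = 0.7900
|0.9634 − 0.7900| = 0.173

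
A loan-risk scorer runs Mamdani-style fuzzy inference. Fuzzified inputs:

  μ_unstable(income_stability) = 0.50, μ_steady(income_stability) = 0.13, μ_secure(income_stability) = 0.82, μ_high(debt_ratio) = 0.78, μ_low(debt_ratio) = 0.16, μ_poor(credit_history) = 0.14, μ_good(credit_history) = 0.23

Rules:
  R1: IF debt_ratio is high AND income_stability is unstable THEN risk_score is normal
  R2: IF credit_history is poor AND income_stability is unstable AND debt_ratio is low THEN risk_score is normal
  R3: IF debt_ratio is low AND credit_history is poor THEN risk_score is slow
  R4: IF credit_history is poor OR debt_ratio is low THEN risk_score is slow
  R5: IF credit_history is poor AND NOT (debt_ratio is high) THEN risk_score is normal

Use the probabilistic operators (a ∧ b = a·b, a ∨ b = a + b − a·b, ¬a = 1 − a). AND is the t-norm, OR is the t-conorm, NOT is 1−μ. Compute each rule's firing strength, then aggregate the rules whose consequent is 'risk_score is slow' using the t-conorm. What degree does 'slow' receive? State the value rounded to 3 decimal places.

0.294

R1: high=0.78, unstable=0.50; AND[a·b] → w = 0.3900
R2: poor=0.14, unstable=0.50, low=0.16; AND[a·b] → w = 0.0112
R3: low=0.16, poor=0.14; AND[a·b] → w = 0.0224
R4: poor=0.14, low=0.16; OR[a + b − a·b] → w = 0.2776
R5: poor=0.14, ¬high=1−0.78=0.22; AND[a·b] → w = 0.0308
Rules with consequent 'slow': {R3, R4} → strengths 0.0224, 0.2776
Aggregate via t-conorm [a + b − a·b]: 0.2938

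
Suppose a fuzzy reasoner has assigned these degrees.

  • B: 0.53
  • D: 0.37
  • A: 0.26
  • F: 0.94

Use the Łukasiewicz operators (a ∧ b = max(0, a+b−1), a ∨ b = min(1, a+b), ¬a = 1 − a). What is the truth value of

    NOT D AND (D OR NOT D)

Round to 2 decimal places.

0.63

NOT D = 1 − 0.37 = 0.63
NOT D = 1 − 0.37 = 0.63
D OR NOT D = min(1, a+b) on (0.37, 0.63) = 1.00
NOT D AND (D OR NOT D) = max(0, a+b−1) on (0.63, 1.00) = 0.63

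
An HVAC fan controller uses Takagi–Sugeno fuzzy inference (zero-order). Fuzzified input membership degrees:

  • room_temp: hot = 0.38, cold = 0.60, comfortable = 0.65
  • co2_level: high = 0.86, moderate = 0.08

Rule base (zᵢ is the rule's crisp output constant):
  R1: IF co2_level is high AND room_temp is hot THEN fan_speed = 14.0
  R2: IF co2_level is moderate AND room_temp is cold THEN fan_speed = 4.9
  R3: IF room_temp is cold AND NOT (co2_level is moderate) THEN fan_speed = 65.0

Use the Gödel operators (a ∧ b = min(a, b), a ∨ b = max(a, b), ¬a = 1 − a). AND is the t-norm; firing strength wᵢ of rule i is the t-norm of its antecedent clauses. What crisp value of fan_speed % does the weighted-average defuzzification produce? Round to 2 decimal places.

R1 (z=14.0): high=0.86, hot=0.38; AND[min(a, b)] → w = 0.38
R2 (z=4.9): moderate=0.08, cold=0.60; AND[min(a, b)] → w = 0.08
R3 (z=65.0): cold=0.60, ¬moderate=1−0.08=0.92; AND[min(a, b)] → w = 0.60
Weighted average = (0.38·14.0 + 0.08·4.9 + 0.60·65.0) / (0.38 + 0.08 + 0.60)
  = 44.7120 / 1.0600 = 42.18

42.18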